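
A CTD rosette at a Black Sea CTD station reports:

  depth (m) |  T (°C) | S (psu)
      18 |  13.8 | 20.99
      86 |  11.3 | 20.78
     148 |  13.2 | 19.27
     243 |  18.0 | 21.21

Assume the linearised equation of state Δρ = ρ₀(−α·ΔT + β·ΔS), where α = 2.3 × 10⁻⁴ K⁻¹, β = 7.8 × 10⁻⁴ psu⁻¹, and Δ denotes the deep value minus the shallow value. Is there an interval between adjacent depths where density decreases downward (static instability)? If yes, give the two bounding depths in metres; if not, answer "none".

Evaluate Δρ/ρ₀ = −αΔT + βΔS across each adjacent pair:
  18–86 m: −αΔT+βΔS = −(2.3 × 10⁻⁴)(-2.5)+(7.8 × 10⁻⁴)(-0.21) = 4.1 × 10⁻⁴ → stable
  86–148 m: −αΔT+βΔS = −(2.3 × 10⁻⁴)(+1.9)+(7.8 × 10⁻⁴)(-1.51) = -1.6 × 10⁻³ → UNSTABLE
  148–243 m: −αΔT+βΔS = −(2.3 × 10⁻⁴)(+4.8)+(7.8 × 10⁻⁴)(+1.94) = 4.1 × 10⁻⁴ → stable
The 86–148 m interval has Δρ < 0: lighter water underlies denser water.

86–148 m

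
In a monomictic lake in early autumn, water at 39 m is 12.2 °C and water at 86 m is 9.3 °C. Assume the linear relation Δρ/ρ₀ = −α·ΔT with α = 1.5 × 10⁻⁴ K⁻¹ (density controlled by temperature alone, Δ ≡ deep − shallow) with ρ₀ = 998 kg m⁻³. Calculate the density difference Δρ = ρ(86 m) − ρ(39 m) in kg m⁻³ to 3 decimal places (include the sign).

ΔT = -2.9 K, Δρ/ρ₀ = −αΔT = 4.35 × 10⁻⁴.
Δρ = 998 × (4.35 × 10⁻⁴) = +0.434 kg m⁻³.
Positive Δρ: denser below, stable.

+0.434 kg m⁻³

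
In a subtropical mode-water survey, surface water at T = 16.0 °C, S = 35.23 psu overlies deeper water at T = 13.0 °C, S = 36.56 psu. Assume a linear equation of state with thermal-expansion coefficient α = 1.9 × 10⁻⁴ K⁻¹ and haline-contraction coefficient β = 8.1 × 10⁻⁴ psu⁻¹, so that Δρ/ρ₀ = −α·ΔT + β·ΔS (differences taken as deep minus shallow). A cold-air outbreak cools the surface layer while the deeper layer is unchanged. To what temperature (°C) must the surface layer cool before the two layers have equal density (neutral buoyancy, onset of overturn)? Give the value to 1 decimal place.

Neutral buoyancy requires Δρ = 0, i.e. −α(T_deep − T_surf′) + β(S_deep − S_surf) = 0.
T_surf′ = T_deep − (β/α)·ΔS = 13.0 − (8.1 × 10⁻⁴/1.9 × 10⁻⁴)·(+1.33) = 7.330 °C.
Cooling required: 16.0 − (7.330) = 8.670 °C.

7.3 °C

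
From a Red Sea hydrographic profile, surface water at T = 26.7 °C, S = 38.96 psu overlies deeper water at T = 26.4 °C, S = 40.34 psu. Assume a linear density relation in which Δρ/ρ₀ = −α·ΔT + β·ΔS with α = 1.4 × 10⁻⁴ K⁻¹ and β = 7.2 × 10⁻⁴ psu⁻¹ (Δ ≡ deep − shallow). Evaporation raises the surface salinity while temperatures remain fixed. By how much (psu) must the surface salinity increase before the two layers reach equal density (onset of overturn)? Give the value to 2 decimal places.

1.44 psu

Neutral buoyancy requires −α(T_deep − T_surf) + β(S_deep − S_surf′) = 0.
S_surf′ = S_deep − (α/β)·ΔT = 40.34 − (1.4 × 10⁻⁴/7.2 × 10⁻⁴)·(-0.3) = 40.3983 psu.
Increase required: 40.3983 − 38.96 = 1.4383 psu.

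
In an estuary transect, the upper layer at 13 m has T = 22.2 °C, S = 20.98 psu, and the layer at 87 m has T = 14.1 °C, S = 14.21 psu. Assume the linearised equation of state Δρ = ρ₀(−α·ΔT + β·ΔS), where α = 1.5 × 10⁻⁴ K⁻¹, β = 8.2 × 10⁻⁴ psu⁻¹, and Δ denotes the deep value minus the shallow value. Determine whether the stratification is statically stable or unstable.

unstable

ΔT = 14.1 − 22.2 = -8.1 K and ΔS = 14.21 − 20.98 = -6.77 psu (deep − shallow).
−αΔT = 1.215 × 10⁻³; βΔS = -5.5514 × 10⁻³; sum Δρ/ρ₀ = -4.3364 × 10⁻³.
Δρ/ρ₀ < 0, so Δρ < 0: deeper water is lighter → statically unstable; the column would overturn.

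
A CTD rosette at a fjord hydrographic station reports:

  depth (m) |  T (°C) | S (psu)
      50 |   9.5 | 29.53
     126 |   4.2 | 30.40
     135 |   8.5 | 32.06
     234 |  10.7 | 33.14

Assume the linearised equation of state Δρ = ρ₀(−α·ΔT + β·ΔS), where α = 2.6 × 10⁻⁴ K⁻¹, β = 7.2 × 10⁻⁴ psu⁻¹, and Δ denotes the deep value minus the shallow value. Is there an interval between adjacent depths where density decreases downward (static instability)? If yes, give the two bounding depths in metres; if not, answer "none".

none

Evaluate Δρ/ρ₀ = −αΔT + βΔS across each adjacent pair:
  50–126 m: −αΔT+βΔS = −(2.6 × 10⁻⁴)(-5.3)+(7.2 × 10⁻⁴)(+0.87) = 2.0 × 10⁻³ → stable
  126–135 m: −αΔT+βΔS = −(2.6 × 10⁻⁴)(+4.3)+(7.2 × 10⁻⁴)(+1.66) = 7.7 × 10⁻⁵ → stable
  135–234 m: −αΔT+βΔS = −(2.6 × 10⁻⁴)(+2.2)+(7.2 × 10⁻⁴)(+1.08) = 2.1 × 10⁻⁴ → stable
Every interval has Δρ > 0: the column is stably stratified throughout.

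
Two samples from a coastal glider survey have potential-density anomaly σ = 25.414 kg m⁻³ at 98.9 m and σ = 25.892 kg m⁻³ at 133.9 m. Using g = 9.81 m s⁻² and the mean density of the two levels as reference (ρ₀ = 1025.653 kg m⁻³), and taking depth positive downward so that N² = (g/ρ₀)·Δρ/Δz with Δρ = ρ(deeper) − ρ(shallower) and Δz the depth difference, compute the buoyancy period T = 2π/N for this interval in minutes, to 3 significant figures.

Δρ = 1025.892 − 1025.414 = 0.478 kg m⁻³ over Δz = 133.9 − 98.9 = 35 m.
N² = (9.81/1025.653) × (0.478/35) = 1.3063 × 10⁻⁴ s⁻².
N = √(1.3063 × 10⁻⁴) = 0.011429 rad s⁻¹, so T = 2π/N = 549.76 s = 9.1627 min ≈ 9.16 min.

9.16 min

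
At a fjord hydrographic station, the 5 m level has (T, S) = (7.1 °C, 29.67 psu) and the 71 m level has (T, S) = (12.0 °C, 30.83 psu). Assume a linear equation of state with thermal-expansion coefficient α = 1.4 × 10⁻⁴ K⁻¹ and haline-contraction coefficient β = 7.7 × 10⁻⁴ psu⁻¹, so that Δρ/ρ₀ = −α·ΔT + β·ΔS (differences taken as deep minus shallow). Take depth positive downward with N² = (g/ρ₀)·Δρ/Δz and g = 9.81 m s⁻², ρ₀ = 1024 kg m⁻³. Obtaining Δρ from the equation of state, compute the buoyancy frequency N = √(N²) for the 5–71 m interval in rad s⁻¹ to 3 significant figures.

ΔT = +4.9 K, ΔS = +1.16 psu (deep − shallow).
Δρ/ρ₀ = −αΔT + βΔS = -6.86 × 10⁻⁴ + 8.932 × 10⁻⁴ = 2.072 × 10⁻⁴, so Δρ ≈ 0.2122 kg m⁻³.
N² = (g/ρ₀)·Δρ/Δz = g·(Δρ/ρ₀)/Δz = 9.81 × 2.072 × 10⁻⁴ / 66 = 3.0797 × 10⁻⁵ s⁻².
N = √(3.0797 × 10⁻⁵) = 5.5495 × 10⁻³ rad s⁻¹ ≈ 5.55 × 10⁻³ rad s⁻¹.

5.55 × 10⁻³ rad s⁻¹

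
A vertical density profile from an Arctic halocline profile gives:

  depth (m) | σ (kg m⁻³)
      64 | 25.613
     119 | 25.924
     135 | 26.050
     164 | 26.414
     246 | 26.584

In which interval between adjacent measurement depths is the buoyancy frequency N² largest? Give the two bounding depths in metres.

135–164 m

Compute the density gradient over each adjacent pair:
  64–119 m: Δρ/Δz = 0.311/55 = 5.7 × 10⁻³ kg m⁻⁴
  119–135 m: Δρ/Δz = 0.126/16 = 7.9 × 10⁻³ kg m⁻⁴
  135–164 m: Δρ/Δz = 0.364/29 = 0.013 kg m⁻⁴
  164–246 m: Δρ/Δz = 0.170/82 = 2.1 × 10⁻³ kg m⁻⁴
The largest gradient is in the 135–164 m interval — the pycnocline.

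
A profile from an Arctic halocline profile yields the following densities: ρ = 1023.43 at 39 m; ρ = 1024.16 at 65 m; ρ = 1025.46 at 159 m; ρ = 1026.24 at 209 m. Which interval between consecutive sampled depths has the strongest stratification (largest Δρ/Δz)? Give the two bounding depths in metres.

Compute the density gradient over each adjacent pair:
  39–65 m: Δρ/Δz = 0.73/26 = 0.028 kg m⁻⁴
  65–159 m: Δρ/Δz = 1.30/94 = 0.014 kg m⁻⁴
  159–209 m: Δρ/Δz = 0.78/50 = 0.016 kg m⁻⁴
The largest gradient is in the 39–65 m interval — the pycnocline.

39–65 m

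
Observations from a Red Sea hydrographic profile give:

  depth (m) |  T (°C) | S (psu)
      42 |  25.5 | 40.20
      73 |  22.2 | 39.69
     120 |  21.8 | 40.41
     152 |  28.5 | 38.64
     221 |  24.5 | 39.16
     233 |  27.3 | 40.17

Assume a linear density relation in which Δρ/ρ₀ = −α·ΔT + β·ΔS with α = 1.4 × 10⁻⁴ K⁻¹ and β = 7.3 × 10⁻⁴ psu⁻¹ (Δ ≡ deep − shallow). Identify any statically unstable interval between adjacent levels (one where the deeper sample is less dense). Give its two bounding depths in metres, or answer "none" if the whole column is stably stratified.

Evaluate Δρ/ρ₀ = −αΔT + βΔS across each adjacent pair:
  42–73 m: −αΔT+βΔS = −(1.4 × 10⁻⁴)(-3.3)+(7.3 × 10⁻⁴)(-0.51) = 9.0 × 10⁻⁵ → stable
  73–120 m: −αΔT+βΔS = −(1.4 × 10⁻⁴)(-0.4)+(7.3 × 10⁻⁴)(+0.72) = 5.8 × 10⁻⁴ → stable
  120–152 m: −αΔT+βΔS = −(1.4 × 10⁻⁴)(+6.7)+(7.3 × 10⁻⁴)(-1.77) = -2.2 × 10⁻³ → UNSTABLE
  152–221 m: −αΔT+βΔS = −(1.4 × 10⁻⁴)(-4.0)+(7.3 × 10⁻⁴)(+0.52) = 9.4 × 10⁻⁴ → stable
  221–233 m: −αΔT+βΔS = −(1.4 × 10⁻⁴)(+2.8)+(7.3 × 10⁻⁴)(+1.01) = 3.5 × 10⁻⁴ → stable
The 120–152 m interval has Δρ < 0: lighter water underlies denser water.

120–152 m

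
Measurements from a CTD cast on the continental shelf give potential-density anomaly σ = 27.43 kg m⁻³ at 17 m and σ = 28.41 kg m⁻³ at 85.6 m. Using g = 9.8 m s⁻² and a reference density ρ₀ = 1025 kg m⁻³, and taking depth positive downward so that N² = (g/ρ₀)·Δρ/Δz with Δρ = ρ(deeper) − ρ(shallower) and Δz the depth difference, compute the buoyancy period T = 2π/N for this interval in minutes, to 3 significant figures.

Δρ = 1028.41 − 1027.43 = 0.98 kg m⁻³ over Δz = 85.6 − 17 = 68.6 m.
N² = (9.8/1025) × (0.98/68.6) = 1.3659 × 10⁻⁴ s⁻².
N = √(1.3659 × 10⁻⁴) = 0.011687 rad s⁻¹, so T = 2π/N = 537.62 s = 8.9603 min ≈ 8.96 min.
N² > 0, so the interval is statically stable.

8.96 min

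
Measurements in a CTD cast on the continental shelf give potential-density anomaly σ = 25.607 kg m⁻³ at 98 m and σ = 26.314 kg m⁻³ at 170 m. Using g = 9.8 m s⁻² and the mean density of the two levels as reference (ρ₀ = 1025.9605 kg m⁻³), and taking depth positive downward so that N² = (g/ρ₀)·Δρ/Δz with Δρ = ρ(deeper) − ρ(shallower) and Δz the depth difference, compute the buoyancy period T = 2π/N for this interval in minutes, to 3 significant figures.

Δρ = 1026.314 − 1025.607 = 0.707 kg m⁻³ over Δz = 170 − 98 = 72 m.
N² = (9.8/1025.9605) × (0.707/72) = 9.3796 × 10⁻⁵ s⁻².
N = √(9.3796 × 10⁻⁵) = 9.6848 × 10⁻³ rad s⁻¹, so T = 2π/N = 648.77 s = 10.813 min ≈ 10.8 min.

10.8 min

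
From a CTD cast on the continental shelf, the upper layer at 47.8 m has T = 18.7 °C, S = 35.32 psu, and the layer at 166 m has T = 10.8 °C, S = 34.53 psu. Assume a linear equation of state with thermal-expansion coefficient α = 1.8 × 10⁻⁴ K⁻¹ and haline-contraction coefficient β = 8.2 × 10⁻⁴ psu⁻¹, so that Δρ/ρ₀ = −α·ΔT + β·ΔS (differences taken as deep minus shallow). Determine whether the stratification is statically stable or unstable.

stable

ΔT = 10.8 − 18.7 = -7.9 K and ΔS = 34.53 − 35.32 = -0.79 psu (deep − shallow).
−αΔT = 1.422 × 10⁻³; βΔS = -6.478 × 10⁻⁴; sum Δρ/ρ₀ = 7.742 × 10⁻⁴.
Δρ/ρ₀ > 0, so Δρ > 0: deeper water is denser → statically stable.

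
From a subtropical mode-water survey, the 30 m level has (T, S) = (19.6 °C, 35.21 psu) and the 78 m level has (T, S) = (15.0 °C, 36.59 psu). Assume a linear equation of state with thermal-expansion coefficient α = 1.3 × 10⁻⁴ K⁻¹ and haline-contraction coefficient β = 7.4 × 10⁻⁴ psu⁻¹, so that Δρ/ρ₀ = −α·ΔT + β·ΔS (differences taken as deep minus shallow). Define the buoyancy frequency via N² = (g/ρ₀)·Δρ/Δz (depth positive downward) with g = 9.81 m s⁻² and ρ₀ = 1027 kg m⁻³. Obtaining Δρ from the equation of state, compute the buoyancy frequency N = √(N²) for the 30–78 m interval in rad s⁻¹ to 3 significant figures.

ΔT = -4.6 K, ΔS = +1.38 psu (deep − shallow).
Δρ/ρ₀ = −αΔT + βΔS = 5.98 × 10⁻⁴ + 1.0212 × 10⁻³ = 1.6192 × 10⁻³, so Δρ ≈ 1.663 kg m⁻³.
N² = (g/ρ₀)·Δρ/Δz = g·(Δρ/ρ₀)/Δz = 9.81 × 1.6192 × 10⁻³ / 48 = 3.3092 × 10⁻⁴ s⁻².
N = √(3.3092 × 10⁻⁴) = 0.018191 rad s⁻¹ ≈ 0.0182 rad s⁻¹.

0.0182 rad s⁻¹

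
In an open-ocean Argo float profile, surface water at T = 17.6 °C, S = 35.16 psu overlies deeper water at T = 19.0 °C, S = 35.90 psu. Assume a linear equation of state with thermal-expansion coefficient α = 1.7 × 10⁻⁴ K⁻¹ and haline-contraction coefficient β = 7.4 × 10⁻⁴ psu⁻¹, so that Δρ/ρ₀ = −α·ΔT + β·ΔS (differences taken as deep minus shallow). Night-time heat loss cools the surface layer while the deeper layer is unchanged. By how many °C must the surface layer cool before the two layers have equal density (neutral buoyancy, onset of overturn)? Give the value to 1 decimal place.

Neutral buoyancy requires Δρ = 0, i.e. −α(T_deep − T_surf′) + β(S_deep − S_surf) = 0.
T_surf′ = T_deep − (β/α)·ΔS = 19.0 − (7.4 × 10⁻⁴/1.7 × 10⁻⁴)·(+0.74) = 15.779 °C.
Cooling required: 17.6 − (15.779) = 1.821 °C.

1.8 °C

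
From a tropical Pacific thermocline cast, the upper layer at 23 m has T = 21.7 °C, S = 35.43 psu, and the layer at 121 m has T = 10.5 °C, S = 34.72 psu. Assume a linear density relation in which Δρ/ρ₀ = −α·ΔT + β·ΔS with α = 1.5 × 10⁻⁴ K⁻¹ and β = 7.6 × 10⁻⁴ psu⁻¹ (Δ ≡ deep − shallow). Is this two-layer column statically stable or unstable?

ΔT = 10.5 − 21.7 = -11.2 K and ΔS = 34.72 − 35.43 = -0.71 psu (deep − shallow).
−αΔT = 1.68 × 10⁻³; βΔS = -5.396 × 10⁻⁴; sum Δρ/ρ₀ = 1.1404 × 10⁻³.
Δρ/ρ₀ > 0, so Δρ > 0: deeper water is denser → statically stable.

stable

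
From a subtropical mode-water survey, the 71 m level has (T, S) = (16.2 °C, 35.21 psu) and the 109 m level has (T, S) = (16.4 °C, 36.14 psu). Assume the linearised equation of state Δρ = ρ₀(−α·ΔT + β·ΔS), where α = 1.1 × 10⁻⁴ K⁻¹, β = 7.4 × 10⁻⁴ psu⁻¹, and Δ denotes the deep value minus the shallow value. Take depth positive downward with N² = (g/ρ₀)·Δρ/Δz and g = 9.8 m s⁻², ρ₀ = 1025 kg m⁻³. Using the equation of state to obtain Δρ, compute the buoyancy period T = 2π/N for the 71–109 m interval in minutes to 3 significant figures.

ΔT = +0.2 K, ΔS = +0.93 psu (deep − shallow).
Δρ/ρ₀ = −αΔT + βΔS = -2.20 × 10⁻⁵ + 6.882 × 10⁻⁴ = 6.662 × 10⁻⁴, so Δρ ≈ 0.6829 kg m⁻³.
N² = (g/ρ₀)·Δρ/Δz = g·(Δρ/ρ₀)/Δz = 9.8 × 6.662 × 10⁻⁴ / 38 = 1.7181 × 10⁻⁴ s⁻².
N = √(1.7181 × 10⁻⁴) = 0.013108 rad s⁻¹ → T = 2π/N = 479.34 s = 7.9890 min ≈ 7.99 min.

7.99 min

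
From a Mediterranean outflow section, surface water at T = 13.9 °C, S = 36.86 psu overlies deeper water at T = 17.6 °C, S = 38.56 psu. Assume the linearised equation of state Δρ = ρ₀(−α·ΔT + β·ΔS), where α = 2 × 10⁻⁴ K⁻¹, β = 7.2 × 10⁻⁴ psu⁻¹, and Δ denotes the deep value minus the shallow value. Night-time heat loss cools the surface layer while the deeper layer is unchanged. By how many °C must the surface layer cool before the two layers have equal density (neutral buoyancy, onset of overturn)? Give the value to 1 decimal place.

2.4 °C

Neutral buoyancy requires Δρ = 0, i.e. −α(T_deep − T_surf′) + β(S_deep − S_surf) = 0.
T_surf′ = T_deep − (β/α)·ΔS = 17.6 − (7.2 × 10⁻⁴/2 × 10⁻⁴)·(+1.70) = 11.480 °C.
Cooling required: 13.9 − (11.480) = 2.420 °C.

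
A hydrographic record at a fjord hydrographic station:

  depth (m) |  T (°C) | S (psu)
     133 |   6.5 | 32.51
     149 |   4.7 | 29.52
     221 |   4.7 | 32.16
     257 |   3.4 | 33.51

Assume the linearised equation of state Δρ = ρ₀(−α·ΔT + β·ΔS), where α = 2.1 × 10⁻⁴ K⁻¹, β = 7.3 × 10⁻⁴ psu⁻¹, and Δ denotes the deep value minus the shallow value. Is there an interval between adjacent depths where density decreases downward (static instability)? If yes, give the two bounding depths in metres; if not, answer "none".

Evaluate Δρ/ρ₀ = −αΔT + βΔS across each adjacent pair:
  133–149 m: −αΔT+βΔS = −(2.1 × 10⁻⁴)(-1.8)+(7.3 × 10⁻⁴)(-2.99) = -1.8 × 10⁻³ → UNSTABLE
  149–221 m: −αΔT+βΔS = −(2.1 × 10⁻⁴)(+0.0)+(7.3 × 10⁻⁴)(+2.64) = 1.9 × 10⁻³ → stable
  221–257 m: −αΔT+βΔS = −(2.1 × 10⁻⁴)(-1.3)+(7.3 × 10⁻⁴)(+1.35) = 1.3 × 10⁻³ → stable
The 133–149 m interval has Δρ < 0: lighter water underlies denser water.

133–149 m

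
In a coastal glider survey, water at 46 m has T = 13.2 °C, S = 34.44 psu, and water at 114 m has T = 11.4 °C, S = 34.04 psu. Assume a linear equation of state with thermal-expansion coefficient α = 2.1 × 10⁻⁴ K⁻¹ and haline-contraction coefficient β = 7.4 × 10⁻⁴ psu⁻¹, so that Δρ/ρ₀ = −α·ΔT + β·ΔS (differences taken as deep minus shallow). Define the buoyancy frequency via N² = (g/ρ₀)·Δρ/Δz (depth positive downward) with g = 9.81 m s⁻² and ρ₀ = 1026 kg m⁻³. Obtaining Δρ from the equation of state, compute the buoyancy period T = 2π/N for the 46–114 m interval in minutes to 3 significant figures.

30.4 min

ΔT = -1.8 K, ΔS = -0.40 psu (deep − shallow).
Δρ/ρ₀ = −αΔT + βΔS = 3.78 × 10⁻⁴ − 2.96 × 10⁻⁴ = 8.20 × 10⁻⁵, so Δρ ≈ 0.08413 kg m⁻³.
N² = (g/ρ₀)·Δρ/Δz = g·(Δρ/ρ₀)/Δz = 9.81 × 8.20 × 10⁻⁵ / 68 = 1.1830 × 10⁻⁵ s⁻².
N = √(1.1830 × 10⁻⁵) = 3.4395 × 10⁻³ rad s⁻¹ → T = 2π/N = 1.8268 × 10³ s = 30.447 min ≈ 30.4 min.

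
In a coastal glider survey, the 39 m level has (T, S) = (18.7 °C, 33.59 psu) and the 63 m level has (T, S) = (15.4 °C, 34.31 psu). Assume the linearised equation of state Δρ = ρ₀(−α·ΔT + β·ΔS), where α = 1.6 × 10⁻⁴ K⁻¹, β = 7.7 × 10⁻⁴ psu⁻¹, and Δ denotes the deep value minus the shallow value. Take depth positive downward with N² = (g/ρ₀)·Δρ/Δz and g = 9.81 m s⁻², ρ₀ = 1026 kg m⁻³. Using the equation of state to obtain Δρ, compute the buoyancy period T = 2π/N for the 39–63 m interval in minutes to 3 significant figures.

4.98 min

ΔT = -3.3 K, ΔS = +0.72 psu (deep − shallow).
Δρ/ρ₀ = −αΔT + βΔS = 5.28 × 10⁻⁴ + 5.544 × 10⁻⁴ = 1.0824 × 10⁻³, so Δρ ≈ 1.111 kg m⁻³.
N² = (g/ρ₀)·Δρ/Δz = g·(Δρ/ρ₀)/Δz = 9.81 × 1.0824 × 10⁻³ / 24 = 4.4243 × 10⁻⁴ s⁻².
N = √(4.4243 × 10⁻⁴) = 0.021034 rad s⁻¹ → T = 2π/N = 298.72 s = 4.9787 min ≈ 4.98 min.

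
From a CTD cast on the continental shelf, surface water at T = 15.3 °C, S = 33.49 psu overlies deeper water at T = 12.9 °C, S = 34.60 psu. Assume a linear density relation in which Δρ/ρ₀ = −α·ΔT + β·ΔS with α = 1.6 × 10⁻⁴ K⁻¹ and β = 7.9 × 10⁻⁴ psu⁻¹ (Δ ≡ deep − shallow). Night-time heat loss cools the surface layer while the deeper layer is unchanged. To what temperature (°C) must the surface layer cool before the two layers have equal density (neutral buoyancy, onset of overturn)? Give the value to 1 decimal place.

Neutral buoyancy requires Δρ = 0, i.e. −α(T_deep − T_surf′) + β(S_deep − S_surf) = 0.
T_surf′ = T_deep − (β/α)·ΔS = 12.9 − (7.9 × 10⁻⁴/1.6 × 10⁻⁴)·(+1.11) = 7.419 °C.
Cooling required: 15.3 − (7.419) = 7.881 °C.

7.4 °C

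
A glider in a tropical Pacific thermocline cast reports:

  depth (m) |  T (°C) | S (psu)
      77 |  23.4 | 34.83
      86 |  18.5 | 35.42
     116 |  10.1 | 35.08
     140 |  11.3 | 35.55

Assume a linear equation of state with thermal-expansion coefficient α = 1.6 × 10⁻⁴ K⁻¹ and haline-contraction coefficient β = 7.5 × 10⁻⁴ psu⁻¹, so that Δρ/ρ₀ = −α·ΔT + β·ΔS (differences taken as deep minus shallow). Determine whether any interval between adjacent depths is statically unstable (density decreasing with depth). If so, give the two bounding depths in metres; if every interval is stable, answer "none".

Evaluate Δρ/ρ₀ = −αΔT + βΔS across each adjacent pair:
  77–86 m: −αΔT+βΔS = −(1.6 × 10⁻⁴)(-4.9)+(7.5 × 10⁻⁴)(+0.59) = 1.2 × 10⁻³ → stable
  86–116 m: −αΔT+βΔS = −(1.6 × 10⁻⁴)(-8.4)+(7.5 × 10⁻⁴)(-0.34) = 1.1 × 10⁻³ → stable
  116–140 m: −αΔT+βΔS = −(1.6 × 10⁻⁴)(+1.2)+(7.5 × 10⁻⁴)(+0.47) = 1.6 × 10⁻⁴ → stable
Every interval has Δρ > 0: the column is stably stratified throughout.

none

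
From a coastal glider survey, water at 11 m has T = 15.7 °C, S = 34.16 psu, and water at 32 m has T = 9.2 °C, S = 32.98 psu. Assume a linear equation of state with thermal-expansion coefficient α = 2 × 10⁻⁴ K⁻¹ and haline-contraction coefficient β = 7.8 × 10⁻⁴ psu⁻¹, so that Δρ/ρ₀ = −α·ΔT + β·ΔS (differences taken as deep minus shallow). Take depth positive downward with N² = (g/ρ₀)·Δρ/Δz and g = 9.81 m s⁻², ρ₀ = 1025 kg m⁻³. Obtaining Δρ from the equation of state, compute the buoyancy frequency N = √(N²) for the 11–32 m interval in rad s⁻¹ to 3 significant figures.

ΔT = -6.5 K, ΔS = -1.18 psu (deep − shallow).
Δρ/ρ₀ = −αΔT + βΔS = 1.30 × 10⁻³ − 9.204 × 10⁻⁴ = 3.796 × 10⁻⁴, so Δρ ≈ 0.3891 kg m⁻³.
N² = (g/ρ₀)·Δρ/Δz = g·(Δρ/ρ₀)/Δz = 9.81 × 3.796 × 10⁻⁴ / 21 = 1.7733 × 10⁻⁴ s⁻².
N = √(1.7733 × 10⁻⁴) = 0.013317 rad s⁻¹ ≈ 0.0133 rad s⁻¹.

0.0133 rad s⁻¹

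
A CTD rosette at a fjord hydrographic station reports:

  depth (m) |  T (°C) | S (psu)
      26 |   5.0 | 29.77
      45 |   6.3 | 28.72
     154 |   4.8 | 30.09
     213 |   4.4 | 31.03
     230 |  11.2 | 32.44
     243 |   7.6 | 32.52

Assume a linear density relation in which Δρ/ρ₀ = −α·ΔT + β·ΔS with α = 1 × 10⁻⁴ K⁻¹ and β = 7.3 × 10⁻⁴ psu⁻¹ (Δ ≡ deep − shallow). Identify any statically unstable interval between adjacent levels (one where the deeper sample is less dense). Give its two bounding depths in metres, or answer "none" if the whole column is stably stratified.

26–45 m

Evaluate Δρ/ρ₀ = −αΔT + βΔS across each adjacent pair:
  26–45 m: −αΔT+βΔS = −(1 × 10⁻⁴)(+1.3)+(7.3 × 10⁻⁴)(-1.05) = -9.0 × 10⁻⁴ → UNSTABLE
  45–154 m: −αΔT+βΔS = −(1 × 10⁻⁴)(-1.5)+(7.3 × 10⁻⁴)(+1.37) = 1.2 × 10⁻³ → stable
  154–213 m: −αΔT+βΔS = −(1 × 10⁻⁴)(-0.4)+(7.3 × 10⁻⁴)(+0.94) = 7.3 × 10⁻⁴ → stable
  213–230 m: −αΔT+βΔS = −(1 × 10⁻⁴)(+6.8)+(7.3 × 10⁻⁴)(+1.41) = 3.5 × 10⁻⁴ → stable
  230–243 m: −αΔT+βΔS = −(1 × 10⁻⁴)(-3.6)+(7.3 × 10⁻⁴)(+0.08) = 4.2 × 10⁻⁴ → stable
The 26–45 m interval has Δρ < 0: lighter water underlies denser water.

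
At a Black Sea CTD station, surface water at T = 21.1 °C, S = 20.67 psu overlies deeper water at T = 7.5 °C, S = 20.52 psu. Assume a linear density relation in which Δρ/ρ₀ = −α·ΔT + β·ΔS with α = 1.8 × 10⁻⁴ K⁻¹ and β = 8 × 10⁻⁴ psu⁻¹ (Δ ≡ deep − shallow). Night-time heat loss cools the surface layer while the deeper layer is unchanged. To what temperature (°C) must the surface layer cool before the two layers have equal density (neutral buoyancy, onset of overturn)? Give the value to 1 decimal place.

Neutral buoyancy requires Δρ = 0, i.e. −α(T_deep − T_surf′) + β(S_deep − S_surf) = 0.
T_surf′ = T_deep − (β/α)·ΔS = 7.5 − (8 × 10⁻⁴/1.8 × 10⁻⁴)·(-0.15) = 8.167 °C.
Cooling required: 21.1 − (8.167) = 12.933 °C.

8.2 °C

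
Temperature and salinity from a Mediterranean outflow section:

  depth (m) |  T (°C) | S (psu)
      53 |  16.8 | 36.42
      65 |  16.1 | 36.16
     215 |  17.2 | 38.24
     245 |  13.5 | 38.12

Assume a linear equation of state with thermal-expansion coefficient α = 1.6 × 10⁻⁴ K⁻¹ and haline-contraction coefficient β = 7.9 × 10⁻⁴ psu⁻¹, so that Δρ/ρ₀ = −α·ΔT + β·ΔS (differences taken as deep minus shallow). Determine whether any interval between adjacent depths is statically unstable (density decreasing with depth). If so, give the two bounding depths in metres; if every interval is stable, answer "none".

53–65 m

Evaluate Δρ/ρ₀ = −αΔT + βΔS across each adjacent pair:
  53–65 m: −αΔT+βΔS = −(1.6 × 10⁻⁴)(-0.7)+(7.9 × 10⁻⁴)(-0.26) = -9.3 × 10⁻⁵ → UNSTABLE
  65–215 m: −αΔT+βΔS = −(1.6 × 10⁻⁴)(+1.1)+(7.9 × 10⁻⁴)(+2.08) = 1.5 × 10⁻³ → stable
  215–245 m: −αΔT+βΔS = −(1.6 × 10⁻⁴)(-3.7)+(7.9 × 10⁻⁴)(-0.12) = 5.0 × 10⁻⁴ → stable
The 53–65 m interval has Δρ < 0: lighter water underlies denser water.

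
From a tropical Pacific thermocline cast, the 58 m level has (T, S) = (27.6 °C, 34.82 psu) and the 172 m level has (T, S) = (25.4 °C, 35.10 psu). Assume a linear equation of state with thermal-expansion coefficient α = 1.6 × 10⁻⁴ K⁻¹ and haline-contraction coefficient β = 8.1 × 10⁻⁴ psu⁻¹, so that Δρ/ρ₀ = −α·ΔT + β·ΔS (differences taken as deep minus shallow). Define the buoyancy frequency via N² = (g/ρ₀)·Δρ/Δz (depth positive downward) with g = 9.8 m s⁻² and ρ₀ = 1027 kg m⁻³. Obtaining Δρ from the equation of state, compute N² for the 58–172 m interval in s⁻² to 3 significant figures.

ΔT = -2.2 K, ΔS = +0.28 psu (deep − shallow).
Δρ/ρ₀ = −αΔT + βΔS = 3.52 × 10⁻⁴ + 2.268 × 10⁻⁴ = 5.788 × 10⁻⁴, so Δρ ≈ 0.5944 kg m⁻³.
N² = (g/ρ₀)·Δρ/Δz = g·(Δρ/ρ₀)/Δz = 9.8 × 5.788 × 10⁻⁴ / 114 = 4.9756 × 10⁻⁵ s⁻² ≈ 4.98 × 10⁻⁵ s⁻².

4.98 × 10⁻⁵ s⁻²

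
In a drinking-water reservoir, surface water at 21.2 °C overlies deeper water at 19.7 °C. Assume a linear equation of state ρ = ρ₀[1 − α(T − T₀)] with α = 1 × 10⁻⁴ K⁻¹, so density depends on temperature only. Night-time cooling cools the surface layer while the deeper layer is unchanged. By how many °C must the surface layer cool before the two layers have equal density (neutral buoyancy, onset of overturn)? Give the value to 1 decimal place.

With temperature the only control, equal density requires T_surf′ = T_deep.
T_surf′ = 19.7 °C.
Cooling required: 21.2 − 19.7 = 1.5 °C.

1.5 °C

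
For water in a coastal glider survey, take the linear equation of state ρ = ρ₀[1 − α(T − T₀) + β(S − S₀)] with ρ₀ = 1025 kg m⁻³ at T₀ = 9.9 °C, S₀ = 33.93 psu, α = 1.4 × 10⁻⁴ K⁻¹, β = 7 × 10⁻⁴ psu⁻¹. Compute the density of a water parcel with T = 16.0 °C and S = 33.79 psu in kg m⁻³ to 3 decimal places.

1024.024 kg m⁻³

T − T₀ = +6.1 K, S − S₀ = -0.14 psu.
Bracket = 1 − α·(+6.1) + β·(-0.14) = 1 + (-9.52 × 10⁻⁴) = 0.9990480.
ρ = 1025 × 0.9990480 = 1024.024 kg m⁻³.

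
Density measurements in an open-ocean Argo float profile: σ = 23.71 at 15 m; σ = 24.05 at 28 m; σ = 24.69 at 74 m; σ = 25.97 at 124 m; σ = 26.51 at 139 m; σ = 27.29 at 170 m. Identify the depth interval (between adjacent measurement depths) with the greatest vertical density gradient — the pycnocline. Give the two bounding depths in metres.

124–139 m

Compute the density gradient over each adjacent pair:
  15–28 m: Δρ/Δz = 0.34/13 = 0.026 kg m⁻⁴
  28–74 m: Δρ/Δz = 0.64/46 = 0.014 kg m⁻⁴
  74–124 m: Δρ/Δz = 1.28/50 = 0.026 kg m⁻⁴
  124–139 m: Δρ/Δz = 0.54/15 = 0.036 kg m⁻⁴
  139–170 m: Δρ/Δz = 0.78/31 = 0.025 kg m⁻⁴
The largest gradient is in the 124–139 m interval — the pycnocline.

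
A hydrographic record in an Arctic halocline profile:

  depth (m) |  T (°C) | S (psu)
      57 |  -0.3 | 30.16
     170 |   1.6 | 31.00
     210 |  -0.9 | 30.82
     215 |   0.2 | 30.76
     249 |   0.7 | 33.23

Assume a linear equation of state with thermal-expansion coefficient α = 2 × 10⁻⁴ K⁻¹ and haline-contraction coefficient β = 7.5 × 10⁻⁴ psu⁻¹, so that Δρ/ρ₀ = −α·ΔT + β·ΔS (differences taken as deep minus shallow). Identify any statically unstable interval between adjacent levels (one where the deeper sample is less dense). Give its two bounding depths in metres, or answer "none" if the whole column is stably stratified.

210–215 m

Evaluate Δρ/ρ₀ = −αΔT + βΔS across each adjacent pair:
  57–170 m: −αΔT+βΔS = −(2 × 10⁻⁴)(+1.9)+(7.5 × 10⁻⁴)(+0.84) = 2.5 × 10⁻⁴ → stable
  170–210 m: −αΔT+βΔS = −(2 × 10⁻⁴)(-2.5)+(7.5 × 10⁻⁴)(-0.18) = 3.6 × 10⁻⁴ → stable
  210–215 m: −αΔT+βΔS = −(2 × 10⁻⁴)(+1.1)+(7.5 × 10⁻⁴)(-0.06) = -2.7 × 10⁻⁴ → UNSTABLE
  215–249 m: −αΔT+βΔS = −(2 × 10⁻⁴)(+0.5)+(7.5 × 10⁻⁴)(+2.47) = 1.8 × 10⁻³ → stable
The 210–215 m interval has Δρ < 0: lighter water underlies denser water.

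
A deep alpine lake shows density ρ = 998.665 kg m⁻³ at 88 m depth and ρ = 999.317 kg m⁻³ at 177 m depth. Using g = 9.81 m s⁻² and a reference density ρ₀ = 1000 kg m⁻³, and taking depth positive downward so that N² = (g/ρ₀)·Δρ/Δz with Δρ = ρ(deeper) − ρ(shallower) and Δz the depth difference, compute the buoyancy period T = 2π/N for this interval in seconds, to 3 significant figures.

Δρ = 999.317 − 998.665 = 0.652 kg m⁻³ over Δz = 177 − 88 = 89 m.
N² = (9.81/1000) × (0.652/89) = 7.1867 × 10⁻⁵ s⁻².
N = √(7.1867 × 10⁻⁵) = 8.4774 × 10⁻³ rad s⁻¹, so T = 2π/N = 741.17 s ≈ 741 s.

741 s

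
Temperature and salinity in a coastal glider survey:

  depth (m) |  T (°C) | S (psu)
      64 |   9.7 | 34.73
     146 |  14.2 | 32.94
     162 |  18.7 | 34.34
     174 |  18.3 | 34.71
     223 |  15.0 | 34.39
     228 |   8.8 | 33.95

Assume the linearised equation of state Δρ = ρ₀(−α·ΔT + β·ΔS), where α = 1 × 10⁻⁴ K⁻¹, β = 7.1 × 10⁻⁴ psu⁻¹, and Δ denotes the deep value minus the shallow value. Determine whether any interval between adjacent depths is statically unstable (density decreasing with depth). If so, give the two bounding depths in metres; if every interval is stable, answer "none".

Evaluate Δρ/ρ₀ = −αΔT + βΔS across each adjacent pair:
  64–146 m: −αΔT+βΔS = −(1 × 10⁻⁴)(+4.5)+(7.1 × 10⁻⁴)(-1.79) = -1.7 × 10⁻³ → UNSTABLE
  146–162 m: −αΔT+βΔS = −(1 × 10⁻⁴)(+4.5)+(7.1 × 10⁻⁴)(+1.40) = 5.4 × 10⁻⁴ → stable
  162–174 m: −αΔT+βΔS = −(1 × 10⁻⁴)(-0.4)+(7.1 × 10⁻⁴)(+0.37) = 3.0 × 10⁻⁴ → stable
  174–223 m: −αΔT+βΔS = −(1 × 10⁻⁴)(-3.3)+(7.1 × 10⁻⁴)(-0.32) = 1.0 × 10⁻⁴ → stable
  223–228 m: −αΔT+βΔS = −(1 × 10⁻⁴)(-6.2)+(7.1 × 10⁻⁴)(-0.44) = 3.1 × 10⁻⁴ → stable
The 64–146 m interval has Δρ < 0: lighter water underlies denser water.

64–146 m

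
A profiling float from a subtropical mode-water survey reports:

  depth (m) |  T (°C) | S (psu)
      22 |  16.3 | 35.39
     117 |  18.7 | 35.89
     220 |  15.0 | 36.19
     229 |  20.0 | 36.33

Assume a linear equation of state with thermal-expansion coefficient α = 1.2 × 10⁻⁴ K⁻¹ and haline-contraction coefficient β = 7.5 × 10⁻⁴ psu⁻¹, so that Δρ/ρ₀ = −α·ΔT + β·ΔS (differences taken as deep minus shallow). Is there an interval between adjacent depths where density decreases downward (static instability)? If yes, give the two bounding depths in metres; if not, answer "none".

220–229 m

Evaluate Δρ/ρ₀ = −αΔT + βΔS across each adjacent pair:
  22–117 m: −αΔT+βΔS = −(1.2 × 10⁻⁴)(+2.4)+(7.5 × 10⁻⁴)(+0.50) = 8.7 × 10⁻⁵ → stable
  117–220 m: −αΔT+βΔS = −(1.2 × 10⁻⁴)(-3.7)+(7.5 × 10⁻⁴)(+0.30) = 6.7 × 10⁻⁴ → stable
  220–229 m: −αΔT+βΔS = −(1.2 × 10⁻⁴)(+5.0)+(7.5 × 10⁻⁴)(+0.14) = -4.9 × 10⁻⁴ → UNSTABLE
The 220–229 m interval has Δρ < 0: lighter water underlies denser water.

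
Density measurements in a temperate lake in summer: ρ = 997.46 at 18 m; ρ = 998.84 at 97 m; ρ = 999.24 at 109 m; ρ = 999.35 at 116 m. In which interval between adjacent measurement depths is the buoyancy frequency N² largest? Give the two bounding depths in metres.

Compute the density gradient over each adjacent pair:
  18–97 m: Δρ/Δz = 1.38/79 = 0.017 kg m⁻⁴
  97–109 m: Δρ/Δz = 0.40/12 = 0.033 kg m⁻⁴
  109–116 m: Δρ/Δz = 0.11/7 = 0.016 kg m⁻⁴
The largest gradient is in the 97–109 m interval — the pycnocline.

97–109 m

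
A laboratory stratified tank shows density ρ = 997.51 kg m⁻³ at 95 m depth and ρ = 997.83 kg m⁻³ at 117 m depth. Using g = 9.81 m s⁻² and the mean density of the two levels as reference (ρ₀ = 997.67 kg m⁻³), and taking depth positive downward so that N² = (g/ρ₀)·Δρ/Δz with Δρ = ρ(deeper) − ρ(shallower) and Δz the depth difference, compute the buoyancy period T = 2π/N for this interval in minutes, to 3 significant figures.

8.76 min

Δρ = 997.83 − 997.51 = 0.32 kg m⁻³ over Δz = 117 − 95 = 22 m.
N² = (9.81/997.67) × (0.32/22) = 1.4302 × 10⁻⁴ s⁻².
N = √(1.4302 × 10⁻⁴) = 0.011959 rad s⁻¹, so T = 2π/N = 525.39 s = 8.7565 min ≈ 8.76 min.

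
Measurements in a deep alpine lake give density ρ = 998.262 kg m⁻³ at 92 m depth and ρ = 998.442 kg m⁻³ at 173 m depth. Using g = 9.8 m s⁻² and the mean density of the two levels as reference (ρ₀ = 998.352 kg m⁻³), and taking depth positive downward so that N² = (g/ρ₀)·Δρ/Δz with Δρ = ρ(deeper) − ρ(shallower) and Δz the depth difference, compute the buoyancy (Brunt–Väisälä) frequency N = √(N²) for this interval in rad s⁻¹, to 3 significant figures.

4.67 × 10⁻³ rad s⁻¹

Δρ = 998.442 − 998.262 = 0.180 kg m⁻³ over Δz = 173 − 92 = 81 m.
N² = (9.8/998.352) × (0.180/81) = 2.1814 × 10⁻⁵ s⁻².
N = √(2.1814 × 10⁻⁵) = 4.6705 × 10⁻³ rad s⁻¹ ≈ 4.67 × 10⁻³ rad s⁻¹.
Since Δρ > 0 the layer is stably stratified.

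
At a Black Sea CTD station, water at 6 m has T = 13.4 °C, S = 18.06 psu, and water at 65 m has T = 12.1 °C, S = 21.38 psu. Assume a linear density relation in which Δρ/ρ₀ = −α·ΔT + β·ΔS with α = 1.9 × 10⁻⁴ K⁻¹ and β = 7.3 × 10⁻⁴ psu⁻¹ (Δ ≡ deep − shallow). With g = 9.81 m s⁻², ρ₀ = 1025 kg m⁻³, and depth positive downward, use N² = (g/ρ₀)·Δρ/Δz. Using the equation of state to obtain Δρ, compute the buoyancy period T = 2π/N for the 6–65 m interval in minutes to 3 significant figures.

4.97 min

ΔT = -1.3 K, ΔS = +3.32 psu (deep − shallow).
Δρ/ρ₀ = −αΔT + βΔS = 2.47 × 10⁻⁴ + 2.4236 × 10⁻³ = 2.6706 × 10⁻³, so Δρ ≈ 2.737 kg m⁻³.
N² = (g/ρ₀)·Δρ/Δz = g·(Δρ/ρ₀)/Δz = 9.81 × 2.6706 × 10⁻³ / 59 = 4.4404 × 10⁻⁴ s⁻².
N = √(4.4404 × 10⁻⁴) = 0.021072 rad s⁻¹ → T = 2π/N = 298.18 s = 4.9697 min ≈ 4.97 min.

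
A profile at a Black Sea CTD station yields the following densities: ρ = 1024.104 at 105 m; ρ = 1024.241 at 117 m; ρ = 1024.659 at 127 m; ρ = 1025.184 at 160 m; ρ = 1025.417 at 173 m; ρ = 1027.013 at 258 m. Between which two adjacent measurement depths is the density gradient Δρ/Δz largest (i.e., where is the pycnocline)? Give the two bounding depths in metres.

Compute the density gradient over each adjacent pair:
  105–117 m: Δρ/Δz = 0.137/12 = 0.011 kg m⁻⁴
  117–127 m: Δρ/Δz = 0.418/10 = 0.042 kg m⁻⁴
  127–160 m: Δρ/Δz = 0.525/33 = 0.016 kg m⁻⁴
  160–173 m: Δρ/Δz = 0.233/13 = 0.018 kg m⁻⁴
  173–258 m: Δρ/Δz = 1.596/85 = 0.019 kg m⁻⁴
The largest gradient is in the 117–127 m interval — the pycnocline.

117–127 m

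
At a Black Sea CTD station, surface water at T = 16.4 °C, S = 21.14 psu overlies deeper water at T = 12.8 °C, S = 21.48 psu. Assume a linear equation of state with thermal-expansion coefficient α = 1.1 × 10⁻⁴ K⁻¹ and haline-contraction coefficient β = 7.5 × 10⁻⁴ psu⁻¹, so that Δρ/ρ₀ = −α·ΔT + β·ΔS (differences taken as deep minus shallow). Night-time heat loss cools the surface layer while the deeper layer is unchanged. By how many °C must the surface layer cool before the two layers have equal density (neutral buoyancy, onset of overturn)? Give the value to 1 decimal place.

5.9 °C

Neutral buoyancy requires Δρ = 0, i.e. −α(T_deep − T_surf′) + β(S_deep − S_surf) = 0.
T_surf′ = T_deep − (β/α)·ΔS = 12.8 − (7.5 × 10⁻⁴/1.1 × 10⁻⁴)·(+0.34) = 10.482 °C.
Cooling required: 16.4 − (10.482) = 5.918 °C.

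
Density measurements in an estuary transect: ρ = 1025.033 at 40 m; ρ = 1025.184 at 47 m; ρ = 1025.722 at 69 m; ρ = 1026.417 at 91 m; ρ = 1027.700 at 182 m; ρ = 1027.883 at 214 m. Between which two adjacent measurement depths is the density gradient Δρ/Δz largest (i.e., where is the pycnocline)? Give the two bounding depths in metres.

Compute the density gradient over each adjacent pair:
  40–47 m: Δρ/Δz = 0.151/7 = 0.022 kg m⁻⁴
  47–69 m: Δρ/Δz = 0.538/22 = 0.024 kg m⁻⁴
  69–91 m: Δρ/Δz = 0.695/22 = 0.032 kg m⁻⁴
  91–182 m: Δρ/Δz = 1.283/91 = 0.014 kg m⁻⁴
  182–214 m: Δρ/Δz = 0.183/32 = 5.7 × 10⁻³ kg m⁻⁴
The largest gradient is in the 69–91 m interval — the pycnocline.

69–91 m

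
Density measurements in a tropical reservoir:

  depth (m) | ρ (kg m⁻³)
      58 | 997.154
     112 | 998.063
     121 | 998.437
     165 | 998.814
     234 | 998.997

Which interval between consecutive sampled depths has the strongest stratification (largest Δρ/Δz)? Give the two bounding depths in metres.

Compute the density gradient over each adjacent pair:
  58–112 m: Δρ/Δz = 0.909/54 = 0.017 kg m⁻⁴
  112–121 m: Δρ/Δz = 0.374/9 = 0.042 kg m⁻⁴
  121–165 m: Δρ/Δz = 0.377/44 = 8.6 × 10⁻³ kg m⁻⁴
  165–234 m: Δρ/Δz = 0.183/69 = 2.7 × 10⁻³ kg m⁻⁴
The largest gradient is in the 112–121 m interval — the pycnocline.

112–121 m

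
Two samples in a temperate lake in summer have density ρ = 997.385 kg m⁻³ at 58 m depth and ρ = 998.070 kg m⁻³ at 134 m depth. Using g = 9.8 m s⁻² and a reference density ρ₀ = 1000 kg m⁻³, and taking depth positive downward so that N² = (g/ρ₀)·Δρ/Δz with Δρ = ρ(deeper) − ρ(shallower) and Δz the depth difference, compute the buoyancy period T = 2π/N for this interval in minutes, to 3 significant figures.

Δρ = 998.070 − 997.385 = 0.685 kg m⁻³ over Δz = 134 − 58 = 76 m.
N² = (9.8/1000) × (0.685/76) = 8.8329 × 10⁻⁵ s⁻².
N = √(8.8329 × 10⁻⁵) = 9.3984 × 10⁻³ rad s⁻¹, so T = 2π/N = 668.54 s = 11.142 min ≈ 11.1 min.

11.1 min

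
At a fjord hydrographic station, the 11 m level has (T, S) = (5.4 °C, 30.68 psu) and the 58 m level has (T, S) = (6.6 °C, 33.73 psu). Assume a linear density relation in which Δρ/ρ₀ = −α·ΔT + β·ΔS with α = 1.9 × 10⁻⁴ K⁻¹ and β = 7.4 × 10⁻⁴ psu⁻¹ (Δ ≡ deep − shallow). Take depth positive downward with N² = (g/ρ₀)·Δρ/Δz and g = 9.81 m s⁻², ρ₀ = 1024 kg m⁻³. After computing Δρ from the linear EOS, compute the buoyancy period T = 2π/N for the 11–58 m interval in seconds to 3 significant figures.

ΔT = +1.2 K, ΔS = +3.05 psu (deep − shallow).
Δρ/ρ₀ = −αΔT + βΔS = -2.28 × 10⁻⁴ + 2.257 × 10⁻³ = 2.029 × 10⁻³, so Δρ ≈ 2.078 kg m⁻³.
N² = (g/ρ₀)·Δρ/Δz = g·(Δρ/ρ₀)/Δz = 9.81 × 2.029 × 10⁻³ / 47 = 4.2350 × 10⁻⁴ s⁻².
N = √(4.2350 × 10⁻⁴) = 0.020579 rad s⁻¹ → T = 2π/N = 305.32 s ≈ 305 s.

305 s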